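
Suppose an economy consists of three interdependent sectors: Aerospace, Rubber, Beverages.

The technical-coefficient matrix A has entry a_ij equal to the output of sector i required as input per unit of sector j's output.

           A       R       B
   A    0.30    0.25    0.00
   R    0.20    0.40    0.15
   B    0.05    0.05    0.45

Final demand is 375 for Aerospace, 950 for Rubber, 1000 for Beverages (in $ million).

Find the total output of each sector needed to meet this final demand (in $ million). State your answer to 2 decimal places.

I − A =
  [   0.70    -0.25     0.00]
  [  -0.20     0.60    -0.15]
  [  -0.05    -0.05     0.55]
Cofactors of I−A, C_ij = (−1)^(i+j)·(minor ij) (rows/columns in the sector order above):
  C_11 = (0.60)(0.55) − (-0.15)(-0.05) = 0.3225
  C_12 = −[(-0.20)(0.55) − (-0.15)(-0.05)] = 0.1175
  C_13 = (-0.20)(-0.05) − (0.60)(-0.05) = 0.0400
  C_21 = −[(-0.25)(0.55) − (0.00)(-0.05)] = 0.1375
  C_22 = (0.70)(0.55) − (0.00)(-0.05) = 0.3850
  C_23 = −[(0.70)(-0.05) − (-0.25)(-0.05)] = 0.0475
  C_31 = (-0.25)(-0.15) − (0.00)(0.60) = 0.0375
  C_32 = −[(0.70)(-0.15) − (0.00)(-0.20)] = 0.1050
  C_33 = (0.70)(0.60) − (-0.25)(-0.20) = 0.3700
det(I−A) = Σ_j (I−A)_1j·C_1j = (0.70)(0.3225) + (-0.25)(0.1175) + (0.00)(0.0400) = 0.196375
adj(I−A) = Cᵀ =
  [ 0.3225   0.1375   0.0375]
  [ 0.1175   0.3850   0.1050]
  [ 0.0400   0.0475   0.3700]
(I − A)⁻¹ = adj(I−A) / det(I−A) ≈
  [   1.6423     0.7002     0.1910]
  [   0.5983     1.9605     0.5347]
  [   0.2037     0.2419     1.8842]
x = (I − A)⁻¹ d = adj(I−A)·d / det(I−A), with det(I−A) = 0.196375:
  x_A = (0.3225·375 + 0.1375·950 + 0.0375·1000) / 0.196375 = 289.0625 / 0.196375 ≈ 1471.99
  x_R = (0.1175·375 + 0.3850·950 + 0.1050·1000) / 0.196375 = 514.8125 / 0.196375 ≈ 2621.58
  x_B = (0.0400·375 + 0.0475·950 + 0.3700·1000) / 0.196375 = 430.125 / 0.196375 ≈ 2190.32

x_A = 1471.99, x_R = 2621.58, x_B = 2190.32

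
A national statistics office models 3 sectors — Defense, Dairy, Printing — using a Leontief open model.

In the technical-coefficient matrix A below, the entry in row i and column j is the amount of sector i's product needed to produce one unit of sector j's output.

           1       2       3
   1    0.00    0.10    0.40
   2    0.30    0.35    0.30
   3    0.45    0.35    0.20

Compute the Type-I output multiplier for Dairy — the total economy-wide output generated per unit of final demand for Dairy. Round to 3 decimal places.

m_2 = 5.652

I − A =
  [   1.00    -0.10    -0.40]
  [  -0.30     0.65    -0.30]
  [  -0.45    -0.35     0.80]
Cofactors of I−A, C_ij = (−1)^(i+j)·(minor ij) (rows/columns in the sector order above):
  C_11 = (0.65)(0.80) − (-0.30)(-0.35) = 0.4150
  C_12 = −[(-0.30)(0.80) − (-0.30)(-0.45)] = 0.3750
  C_13 = (-0.30)(-0.35) − (0.65)(-0.45) = 0.3975
  C_21 = −[(-0.10)(0.80) − (-0.40)(-0.35)] = 0.2200
  C_22 = (1.00)(0.80) − (-0.40)(-0.45) = 0.6200
  C_23 = −[(1.00)(-0.35) − (-0.10)(-0.45)] = 0.3950
  C_31 = (-0.10)(-0.30) − (-0.40)(0.65) = 0.2900
  C_32 = −[(1.00)(-0.30) − (-0.40)(-0.30)] = 0.4200
  C_33 = (1.00)(0.65) − (-0.10)(-0.30) = 0.6200
det(I−A) = Σ_j (I−A)_1j·C_1j = (1.00)(0.4150) + (-0.10)(0.3750) + (-0.40)(0.3975) = 0.2185
adj(I−A) = Cᵀ =
  [ 0.4150   0.2200   0.2900]
  [ 0.3750   0.6200   0.4200]
  [ 0.3975   0.3950   0.6200]
(I − A)⁻¹ = adj(I−A) / det(I−A) ≈
  [   1.8993     1.0069     1.3272]
  [   1.7162     2.8375     1.9222]
  [   1.8192     1.8078     2.8375]
The output multiplier for sector j is the column-j sum of the Leontief inverse (I − A)⁻¹ = adj(I−A) / det(I−A).
Column 2 of adj(I−A): (0.2200, 0.6200, 0.3950); det(I−A) = 0.2185.
m_2 = (0.2200 + 0.6200 + 0.3950) / 0.2185 = 1.235 / 0.2185 ≈ 5.652.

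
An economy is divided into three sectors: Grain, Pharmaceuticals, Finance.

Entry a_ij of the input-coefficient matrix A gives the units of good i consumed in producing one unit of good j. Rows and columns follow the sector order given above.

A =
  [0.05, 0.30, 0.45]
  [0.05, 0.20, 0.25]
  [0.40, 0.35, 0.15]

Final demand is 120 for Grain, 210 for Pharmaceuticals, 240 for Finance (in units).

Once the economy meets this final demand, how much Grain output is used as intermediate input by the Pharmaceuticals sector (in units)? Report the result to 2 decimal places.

z_GP = 172.12

I − A =
  [   0.95    -0.30    -0.45]
  [  -0.05     0.80    -0.25]
  [  -0.40    -0.35     0.85]
Cofactors of I−A, C_ij = (−1)^(i+j)·(minor ij) (rows/columns in the sector order above):
  C_11 = (0.80)(0.85) − (-0.25)(-0.35) = 0.5925
  C_12 = −[(-0.05)(0.85) − (-0.25)(-0.40)] = 0.1425
  C_13 = (-0.05)(-0.35) − (0.80)(-0.40) = 0.3375
  C_21 = −[(-0.30)(0.85) − (-0.45)(-0.35)] = 0.4125
  C_22 = (0.95)(0.85) − (-0.45)(-0.40) = 0.6275
  C_23 = −[(0.95)(-0.35) − (-0.30)(-0.40)] = 0.4525
  C_31 = (-0.30)(-0.25) − (-0.45)(0.80) = 0.4350
  C_32 = −[(0.95)(-0.25) − (-0.45)(-0.05)] = 0.2600
  C_33 = (0.95)(0.80) − (-0.30)(-0.05) = 0.7450
det(I−A) = Σ_j (I−A)_1j·C_1j = (0.95)(0.5925) + (-0.30)(0.1425) + (-0.45)(0.3375) = 0.36825
adj(I−A) = Cᵀ =
  [ 0.5925   0.4125   0.4350]
  [ 0.1425   0.6275   0.2600]
  [ 0.3375   0.4525   0.7450]
(I − A)⁻¹ = adj(I−A) / det(I−A) ≈
  [   1.6090     1.1202     1.1813]
  [   0.3870     1.7040     0.7060]
  [   0.9165     1.2288     2.0231]
First solve x = (I − A)⁻¹ d = adj(I−A)·d / det(I−A); in particular x_P = (0.1425·120 + 0.6275·210 + 0.2600·240) / 0.36825 = 211.275 / 0.36825 ≈ 573.7271.
Intermediate flow from G to P: z_GP = a_GP · x_P = 0.30 × 211.275 / 0.36825 = 63.3825 / 0.36825 ≈ 172.12.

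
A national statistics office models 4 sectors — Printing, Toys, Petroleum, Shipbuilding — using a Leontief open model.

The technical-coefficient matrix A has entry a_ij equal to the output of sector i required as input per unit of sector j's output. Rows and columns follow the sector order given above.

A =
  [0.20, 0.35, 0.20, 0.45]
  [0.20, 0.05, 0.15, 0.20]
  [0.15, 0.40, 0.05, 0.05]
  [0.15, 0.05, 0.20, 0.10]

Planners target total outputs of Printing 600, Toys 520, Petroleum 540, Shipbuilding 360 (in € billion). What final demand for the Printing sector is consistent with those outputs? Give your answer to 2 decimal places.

I − A =
  [   0.80    -0.35    -0.20    -0.45]
  [  -0.20     0.95    -0.15    -0.20]
  [  -0.15    -0.40     0.95    -0.05]
  [  -0.15    -0.05    -0.20     0.90]
d = (I − A) x:
  d_1 = (+0.80)·600 + (-0.35)·520 + (-0.20)·540 + (-0.45)·360 = 28.00
  d_2 = (-0.20)·600 + (+0.95)·520 + (-0.15)·540 + (-0.20)·360 = 221.00
  d_3 = (-0.15)·600 + (-0.40)·520 + (+0.95)·540 + (-0.05)·360 = 197.00
  d_4 = (-0.15)·600 + (-0.05)·520 + (-0.20)·540 + (+0.90)·360 = 100.00

d_1 = 28.00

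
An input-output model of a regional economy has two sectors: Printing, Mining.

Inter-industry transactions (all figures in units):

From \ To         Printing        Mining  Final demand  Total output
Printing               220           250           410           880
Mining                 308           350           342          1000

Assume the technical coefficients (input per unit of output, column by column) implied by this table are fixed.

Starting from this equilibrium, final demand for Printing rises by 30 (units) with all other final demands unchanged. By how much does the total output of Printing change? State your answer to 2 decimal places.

Δx_1 = 48.75

Technical coefficients a_ij = z_ij / X_j:
  a_11 = 220/880 = 0.25, a_21 = 308/880 = 0.35
  a_12 = 250/1000 = 0.25, a_22 = 350/1000 = 0.35
I − A =
  [   0.75    -0.25]
  [  -0.35     0.65]
det(I−A) = (0.75)(0.65) − (-0.25)(-0.35) = 0.4000
adj(I−A) = [[0.65, 0.25], [0.35, 0.75]]
(I − A)⁻¹ = adj(I−A) / det(I−A) ≈
  [   1.6250     0.6250]
  [   0.8750     1.8750]
Δx = (I − A)⁻¹ Δd with Δd having +30 in the Printing component and 0 elsewhere.
So Δx_1 = L_11 · (+30), where L_11 = adj(I−A)_11 / det(I−A) = 0.65 / 0.4000.
Δx_1 = 0.65 × (+30) / 0.4000 = 19.50 / 0.4000 = 48.75.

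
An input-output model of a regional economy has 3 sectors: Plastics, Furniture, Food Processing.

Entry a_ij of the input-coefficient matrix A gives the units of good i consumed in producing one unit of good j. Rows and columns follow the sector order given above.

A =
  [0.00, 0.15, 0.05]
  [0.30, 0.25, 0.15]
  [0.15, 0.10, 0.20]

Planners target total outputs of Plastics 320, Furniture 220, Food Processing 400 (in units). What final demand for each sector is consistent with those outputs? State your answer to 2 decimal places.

d_1 = 267.00, d_2 = 9.00, d_3 = 250.00

I − A =
  [   1.00    -0.15    -0.05]
  [  -0.30     0.75    -0.15]
  [  -0.15    -0.10     0.80]
d = (I − A) x:
  d_1 = (+1.00)·320 + (-0.15)·220 + (-0.05)·400 = 267.00
  d_2 = (-0.30)·320 + (+0.75)·220 + (-0.15)·400 = 9.00
  d_3 = (-0.15)·320 + (-0.10)·220 + (+0.80)·400 = 250.00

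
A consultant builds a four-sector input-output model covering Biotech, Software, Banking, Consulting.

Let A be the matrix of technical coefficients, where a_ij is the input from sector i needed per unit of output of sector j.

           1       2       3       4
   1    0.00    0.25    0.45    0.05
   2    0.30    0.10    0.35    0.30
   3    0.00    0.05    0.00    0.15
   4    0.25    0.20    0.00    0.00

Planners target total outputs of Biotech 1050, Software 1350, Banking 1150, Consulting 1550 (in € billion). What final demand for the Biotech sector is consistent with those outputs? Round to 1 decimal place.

I − A =
  [   1.00    -0.25    -0.45    -0.05]
  [  -0.30     0.90    -0.35    -0.30]
  [   0.00    -0.05     1.00    -0.15]
  [  -0.25    -0.20     0.00     1.00]
d = (I − A) x:
  d_1 = (+1.00)·1050 + (-0.25)·1350 + (-0.45)·1150 + (-0.05)·1550 = 117.5
  d_2 = (-0.30)·1050 + (+0.90)·1350 + (-0.35)·1150 + (-0.30)·1550 = 32.5
  d_3 = (+0.00)·1050 + (-0.05)·1350 + (+1.00)·1150 + (-0.15)·1550 = 850.0
  d_4 = (-0.25)·1050 + (-0.20)·1350 + (+0.00)·1150 + (+1.00)·1550 = 1017.5

d_1 = 117.5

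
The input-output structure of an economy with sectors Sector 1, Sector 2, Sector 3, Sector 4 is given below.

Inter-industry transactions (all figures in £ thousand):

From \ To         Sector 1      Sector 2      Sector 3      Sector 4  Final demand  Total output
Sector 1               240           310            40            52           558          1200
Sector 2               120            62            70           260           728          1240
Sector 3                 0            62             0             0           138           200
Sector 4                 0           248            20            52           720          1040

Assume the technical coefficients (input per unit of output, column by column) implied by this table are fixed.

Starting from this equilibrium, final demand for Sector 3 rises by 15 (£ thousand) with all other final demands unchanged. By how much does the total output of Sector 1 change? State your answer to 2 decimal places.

Δx_1 = 6.26

Technical coefficients a_ij = z_ij / X_j:
  a_11 = 240/1200 = 0.20, a_21 = 120/1200 = 0.10, a_31 = 0/1200 = 0.00, a_41 = 0/1200 = 0.00
  a_12 = 310/1240 = 0.25, a_22 = 62/1240 = 0.05, a_32 = 62/1240 = 0.05, a_42 = 248/1240 = 0.20
  a_13 = 40/200 = 0.20, a_23 = 70/200 = 0.35, a_33 = 0/200 = 0.00, a_43 = 20/200 = 0.10
  a_14 = 52/1040 = 0.05, a_24 = 260/1040 = 0.25, a_34 = 0/1040 = 0.00, a_44 = 52/1040 = 0.05
I − A =
  [   0.80    -0.25    -0.20    -0.05]
  [  -0.10     0.95    -0.35    -0.25]
  [   0.00    -0.05     1.00     0.00]
  [   0.00    -0.20    -0.10     0.95]
Compute the cofactors C_ij = (−1)^(i+j)·(3×3 minor ij) of I−A; the adjugate is their transpose:
adj(I−A) = Cᵀ =
  [ 0.834625   0.257250   0.268125   0.111625]
  [ 0.095000   0.760000   0.305500   0.205000]
  [ 0.004750   0.038000   0.657250   0.010250]
  [ 0.020500   0.164000   0.133500   0.720000]
det(I−A) = Σ_j (I−A)_1j·C_1j = (0.80)(0.834625) + (-0.25)(0.095000) + (-0.20)(0.004750) + (-0.05)(0.020500) = 0.641975
(I − A)⁻¹ = adj(I−A) / det(I−A) ≈
  [   1.3001     0.4007     0.4177     0.1739]
  [   0.1480     1.1838     0.4759     0.3193]
  [   0.0074     0.0592     1.0238     0.0160]
  [   0.0319     0.2555     0.2080     1.1215]
Δx = (I − A)⁻¹ Δd with Δd having +15 in the Sector 3 component and 0 elsewhere.
So Δx_1 = L_13 · (+15), where L_13 = adj(I−A)_13 / det(I−A) = 0.268125 / 0.641975.
Δx_1 = 0.268125 × (+15) / 0.641975 = 4.021875 / 0.641975 ≈ 6.26.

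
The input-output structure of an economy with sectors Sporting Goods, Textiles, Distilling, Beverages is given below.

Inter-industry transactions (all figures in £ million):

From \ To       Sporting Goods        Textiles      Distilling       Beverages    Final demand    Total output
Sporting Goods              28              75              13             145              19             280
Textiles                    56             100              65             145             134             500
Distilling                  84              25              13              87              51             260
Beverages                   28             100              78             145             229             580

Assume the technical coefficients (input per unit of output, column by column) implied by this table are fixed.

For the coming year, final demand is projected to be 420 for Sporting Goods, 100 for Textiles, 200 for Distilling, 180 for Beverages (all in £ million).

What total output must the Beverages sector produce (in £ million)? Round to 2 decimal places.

Technical coefficients a_ij = z_ij / X_j:
  a_11 = 28/280 = 0.10, a_21 = 56/280 = 0.20, a_31 = 84/280 = 0.30, a_41 = 28/280 = 0.10
  a_12 = 75/500 = 0.15, a_22 = 100/500 = 0.20, a_32 = 25/500 = 0.05, a_42 = 100/500 = 0.20
  a_13 = 13/260 = 0.05, a_23 = 65/260 = 0.25, a_33 = 13/260 = 0.05, a_43 = 78/260 = 0.30
  a_14 = 145/580 = 0.25, a_24 = 145/580 = 0.25, a_34 = 87/580 = 0.15, a_44 = 145/580 = 0.25
I − A =
  [   0.90    -0.15    -0.05    -0.25]
  [  -0.20     0.80    -0.25    -0.25]
  [  -0.30    -0.05     0.95    -0.15]
  [  -0.10    -0.20    -0.30     0.75]
Compute the cofactors C_ij = (−1)^(i+j)·(3×3 minor ij) of I−A; the adjugate is their transpose:
adj(I−A) = Cᵀ =
  [ 0.465875   0.154750   0.139375   0.234750]
  [ 0.239750   0.542500   0.253750   0.311500]
  [ 0.191750   0.110500   0.438750   0.188500]
  [ 0.202750   0.209500   0.261750   0.620500]
det(I−A) = Σ_j (I−A)_1j·C_1j = (0.90)(0.465875) + (-0.15)(0.239750) + (-0.05)(0.191750) + (-0.25)(0.202750) = 0.32305
(I − A)⁻¹ = adj(I−A) / det(I−A) ≈
  [   1.4421     0.4790     0.4314     0.7267]
  [   0.7421     1.6793     0.7855     0.9642]
  [   0.5936     0.3421     1.3581     0.5835]
  [   0.6276     0.6485     0.8102     1.9208]
x = (I − A)⁻¹ d = adj(I−A)·d / det(I−A), with det(I−A) = 0.32305:
  x_1 = (0.465875·420 + 0.154750·100 + 0.139375·200 + 0.234750·180) / 0.32305 = 281.2725 / 0.32305 ≈ 870.68
  x_2 = (0.239750·420 + 0.542500·100 + 0.253750·200 + 0.311500·180) / 0.32305 = 261.765 / 0.32305 ≈ 810.29
  x_3 = (0.191750·420 + 0.110500·100 + 0.438750·200 + 0.188500·180) / 0.32305 = 213.265 / 0.32305 ≈ 660.16
  x_4 = (0.202750·420 + 0.209500·100 + 0.261750·200 + 0.620500·180) / 0.32305 = 270.145 / 0.32305 ≈ 836.23

x_4 = 836.23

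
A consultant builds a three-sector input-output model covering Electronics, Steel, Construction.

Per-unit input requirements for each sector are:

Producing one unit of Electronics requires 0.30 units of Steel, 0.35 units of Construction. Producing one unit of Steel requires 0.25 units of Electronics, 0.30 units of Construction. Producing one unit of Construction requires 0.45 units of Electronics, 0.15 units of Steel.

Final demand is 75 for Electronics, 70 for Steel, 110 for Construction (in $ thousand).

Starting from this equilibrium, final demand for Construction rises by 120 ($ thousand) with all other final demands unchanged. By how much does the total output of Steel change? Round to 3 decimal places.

I − A =
  [   1.00    -0.25    -0.45]
  [  -0.30     1.00    -0.15]
  [  -0.35    -0.30     1.00]
Cofactors of I−A, C_ij = (−1)^(i+j)·(minor ij) (rows/columns in the sector order above):
  C_11 = (1.00)(1.00) − (-0.15)(-0.30) = 0.9550
  C_12 = −[(-0.30)(1.00) − (-0.15)(-0.35)] = 0.3525
  C_13 = (-0.30)(-0.30) − (1.00)(-0.35) = 0.4400
  C_21 = −[(-0.25)(1.00) − (-0.45)(-0.30)] = 0.3850
  C_22 = (1.00)(1.00) − (-0.45)(-0.35) = 0.8425
  C_23 = −[(1.00)(-0.30) − (-0.25)(-0.35)] = 0.3875
  C_31 = (-0.25)(-0.15) − (-0.45)(1.00) = 0.4875
  C_32 = −[(1.00)(-0.15) − (-0.45)(-0.30)] = 0.2850
  C_33 = (1.00)(1.00) − (-0.25)(-0.30) = 0.9250
det(I−A) = Σ_j (I−A)_1j·C_1j = (1.00)(0.9550) + (-0.25)(0.3525) + (-0.45)(0.4400) = 0.668875
adj(I−A) = Cᵀ =
  [ 0.9550   0.3850   0.4875]
  [ 0.3525   0.8425   0.2850]
  [ 0.4400   0.3875   0.9250]
(I − A)⁻¹ = adj(I−A) / det(I−A) ≈
  [   1.4278     0.5756     0.7288]
  [   0.5270     1.2596     0.4261]
  [   0.6578     0.5793     1.3829]
Δx = (I − A)⁻¹ Δd with Δd having +120 in the Construction component and 0 elsewhere.
So Δx_S = L_SC · (+120), where L_SC = adj(I−A)_SC / det(I−A) = 0.2850 / 0.668875.
Δx_S = 0.2850 × (+120) / 0.668875 = 34.20 / 0.668875 ≈ 51.131.

Δx_S = 51.131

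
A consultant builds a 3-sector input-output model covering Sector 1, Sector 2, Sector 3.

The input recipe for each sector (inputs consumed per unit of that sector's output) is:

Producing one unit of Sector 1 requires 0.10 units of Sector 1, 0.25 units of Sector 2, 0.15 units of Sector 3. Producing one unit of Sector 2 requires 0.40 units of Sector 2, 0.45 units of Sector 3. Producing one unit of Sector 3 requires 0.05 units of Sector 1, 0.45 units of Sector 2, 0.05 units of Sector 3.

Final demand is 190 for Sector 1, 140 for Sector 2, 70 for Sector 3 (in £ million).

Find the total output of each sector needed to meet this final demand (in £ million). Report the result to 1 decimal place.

x_1 = 234.2, x_2 = 641.9, x_3 = 414.7

I − A =
  [   0.90     0.00    -0.05]
  [  -0.25     0.60    -0.45]
  [  -0.15    -0.45     0.95]
Cofactors of I−A, C_ij = (−1)^(i+j)·(minor ij) (rows/columns in the sector order above):
  C_11 = (0.60)(0.95) − (-0.45)(-0.45) = 0.3675
  C_12 = −[(-0.25)(0.95) − (-0.45)(-0.15)] = 0.3050
  C_13 = (-0.25)(-0.45) − (0.60)(-0.15) = 0.2025
  C_21 = −[(0.00)(0.95) − (-0.05)(-0.45)] = 0.0225
  C_22 = (0.90)(0.95) − (-0.05)(-0.15) = 0.8475
  C_23 = −[(0.90)(-0.45) − (0.00)(-0.15)] = 0.4050
  C_31 = (0.00)(-0.45) − (-0.05)(0.60) = 0.0300
  C_32 = −[(0.90)(-0.45) − (-0.05)(-0.25)] = 0.4175
  C_33 = (0.90)(0.60) − (0.00)(-0.25) = 0.5400
det(I−A) = Σ_j (I−A)_1j·C_1j = (0.90)(0.3675) + (0.00)(0.3050) + (-0.05)(0.2025) = 0.320625
adj(I−A) = Cᵀ =
  [ 0.3675   0.0225   0.0300]
  [ 0.3050   0.8475   0.4175]
  [ 0.2025   0.4050   0.5400]
(I − A)⁻¹ = adj(I−A) / det(I−A) ≈
  [   1.1462     0.0702     0.0936]
  [   0.9513     2.6433     1.3021]
  [   0.6316     1.2632     1.6842]
x = (I − A)⁻¹ d = adj(I−A)·d / det(I−A), with det(I−A) = 0.320625:
  x_1 = (0.3675·190 + 0.0225·140 + 0.0300·70) / 0.320625 = 75.075 / 0.320625 ≈ 234.2
  x_2 = (0.3050·190 + 0.8475·140 + 0.4175·70) / 0.320625 = 205.825 / 0.320625 ≈ 641.9
  x_3 = (0.2025·190 + 0.4050·140 + 0.5400·70) / 0.320625 = 132.975 / 0.320625 ≈ 414.7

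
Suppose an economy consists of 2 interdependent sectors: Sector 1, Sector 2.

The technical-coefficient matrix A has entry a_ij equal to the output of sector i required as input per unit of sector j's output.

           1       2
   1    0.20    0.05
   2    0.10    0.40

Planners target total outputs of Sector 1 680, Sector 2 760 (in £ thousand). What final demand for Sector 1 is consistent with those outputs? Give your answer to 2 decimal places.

d_1 = 506.00

I − A =
  [   0.80    -0.05]
  [  -0.10     0.60]
d = (I − A) x:
  d_1 = (+0.80)·680 + (-0.05)·760 = 506.00
  d_2 = (-0.10)·680 + (+0.60)·760 = 388.00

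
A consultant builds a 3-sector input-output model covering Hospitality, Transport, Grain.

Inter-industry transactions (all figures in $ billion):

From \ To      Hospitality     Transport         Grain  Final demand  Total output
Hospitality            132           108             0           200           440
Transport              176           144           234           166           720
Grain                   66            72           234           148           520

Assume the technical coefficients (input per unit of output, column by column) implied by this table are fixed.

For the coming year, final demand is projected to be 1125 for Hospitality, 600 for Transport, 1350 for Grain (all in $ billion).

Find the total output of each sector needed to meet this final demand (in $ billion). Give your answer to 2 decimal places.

Technical coefficients a_ij = z_ij / X_j:
  a_11 = 132/440 = 0.30, a_21 = 176/440 = 0.40, a_31 = 66/440 = 0.15
  a_12 = 108/720 = 0.15, a_22 = 144/720 = 0.20, a_32 = 72/720 = 0.10
  a_13 = 0/520 = 0.00, a_23 = 234/520 = 0.45, a_33 = 234/520 = 0.45
I − A =
  [   0.70    -0.15     0.00]
  [  -0.40     0.80    -0.45]
  [  -0.15    -0.10     0.55]
Cofactors of I−A, C_ij = (−1)^(i+j)·(minor ij) (rows/columns in the sector order above):
  C_11 = (0.80)(0.55) − (-0.45)(-0.10) = 0.3950
  C_12 = −[(-0.40)(0.55) − (-0.45)(-0.15)] = 0.2875
  C_13 = (-0.40)(-0.10) − (0.80)(-0.15) = 0.1600
  C_21 = −[(-0.15)(0.55) − (0.00)(-0.10)] = 0.0825
  C_22 = (0.70)(0.55) − (0.00)(-0.15) = 0.3850
  C_23 = −[(0.70)(-0.10) − (-0.15)(-0.15)] = 0.0925
  C_31 = (-0.15)(-0.45) − (0.00)(0.80) = 0.0675
  C_32 = −[(0.70)(-0.45) − (0.00)(-0.40)] = 0.3150
  C_33 = (0.70)(0.80) − (-0.15)(-0.40) = 0.5000
det(I−A) = Σ_j (I−A)_1j·C_1j = (0.70)(0.3950) + (-0.15)(0.2875) + (0.00)(0.1600) = 0.233375
adj(I−A) = Cᵀ =
  [ 0.3950   0.0825   0.0675]
  [ 0.2875   0.3850   0.3150]
  [ 0.1600   0.0925   0.5000]
(I − A)⁻¹ = adj(I−A) / det(I−A) ≈
  [   1.6926     0.3535     0.2892]
  [   1.2319     1.6497     1.3498]
  [   0.6856     0.3964     2.1425]
x = (I − A)⁻¹ d = adj(I−A)·d / det(I−A), with det(I−A) = 0.233375:
  x_1 = (0.3950·1125 + 0.0825·600 + 0.0675·1350) / 0.233375 = 585.00 / 0.233375 ≈ 2506.70
  x_2 = (0.2875·1125 + 0.3850·600 + 0.3150·1350) / 0.233375 = 979.6875 / 0.233375 ≈ 4197.91
  x_3 = (0.1600·1125 + 0.0925·600 + 0.5000·1350) / 0.233375 = 910.50 / 0.233375 ≈ 3901.45

x_1 = 2506.70, x_2 = 4197.91, x_3 = 3901.45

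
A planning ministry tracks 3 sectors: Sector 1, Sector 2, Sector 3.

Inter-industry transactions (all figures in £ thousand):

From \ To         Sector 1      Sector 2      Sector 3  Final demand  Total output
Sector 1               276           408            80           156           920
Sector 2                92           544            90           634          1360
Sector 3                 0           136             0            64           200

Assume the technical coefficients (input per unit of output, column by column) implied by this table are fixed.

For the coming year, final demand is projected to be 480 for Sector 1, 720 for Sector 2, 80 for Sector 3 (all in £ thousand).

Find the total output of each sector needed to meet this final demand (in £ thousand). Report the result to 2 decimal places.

Technical coefficients a_ij = z_ij / X_j:
  a_11 = 276/920 = 0.30, a_21 = 92/920 = 0.10, a_31 = 0/920 = 0.00
  a_12 = 408/1360 = 0.30, a_22 = 544/1360 = 0.40, a_32 = 136/1360 = 0.10
  a_13 = 80/200 = 0.40, a_23 = 90/200 = 0.45, a_33 = 0/200 = 0.00
I − A =
  [   0.70    -0.30    -0.40]
  [  -0.10     0.60    -0.45]
  [   0.00    -0.10     1.00]
Cofactors of I−A, C_ij = (−1)^(i+j)·(minor ij) (rows/columns in the sector order above):
  C_11 = (0.60)(1.00) − (-0.45)(-0.10) = 0.5550
  C_12 = −[(-0.10)(1.00) − (-0.45)(0.00)] = 0.1000
  C_13 = (-0.10)(-0.10) − (0.60)(0.00) = 0.0100
  C_21 = −[(-0.30)(1.00) − (-0.40)(-0.10)] = 0.3400
  C_22 = (0.70)(1.00) − (-0.40)(0.00) = 0.7000
  C_23 = −[(0.70)(-0.10) − (-0.30)(0.00)] = 0.0700
  C_31 = (-0.30)(-0.45) − (-0.40)(0.60) = 0.3750
  C_32 = −[(0.70)(-0.45) − (-0.40)(-0.10)] = 0.3550
  C_33 = (0.70)(0.60) − (-0.30)(-0.10) = 0.3900
det(I−A) = Σ_j (I−A)_1j·C_1j = (0.70)(0.5550) + (-0.30)(0.1000) + (-0.40)(0.0100) = 0.3545
adj(I−A) = Cᵀ =
  [ 0.5550   0.3400   0.3750]
  [ 0.1000   0.7000   0.3550]
  [ 0.0100   0.0700   0.3900]
(I − A)⁻¹ = adj(I−A) / det(I−A) ≈
  [   1.5656     0.9591     1.0578]
  [   0.2821     1.9746     1.0014]
  [   0.0282     0.1975     1.1001]
x = (I − A)⁻¹ d = adj(I−A)·d / det(I−A), with det(I−A) = 0.3545:
  x_1 = (0.5550·480 + 0.3400·720 + 0.3750·80) / 0.3545 = 541.20 / 0.3545 ≈ 1526.66
  x_2 = (0.1000·480 + 0.7000·720 + 0.3550·80) / 0.3545 = 580.40 / 0.3545 ≈ 1637.24
  x_3 = (0.0100·480 + 0.0700·720 + 0.3900·80) / 0.3545 = 86.40 / 0.3545 ≈ 243.72

x_1 = 1526.66, x_2 = 1637.24, x_3 = 243.72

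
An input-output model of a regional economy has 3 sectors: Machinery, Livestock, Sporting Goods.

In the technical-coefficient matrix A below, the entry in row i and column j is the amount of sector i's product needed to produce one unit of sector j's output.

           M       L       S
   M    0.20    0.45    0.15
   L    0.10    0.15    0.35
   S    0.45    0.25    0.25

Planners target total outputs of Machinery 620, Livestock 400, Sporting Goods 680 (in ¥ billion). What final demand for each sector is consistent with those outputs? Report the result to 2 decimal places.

I − A =
  [   0.80    -0.45    -0.15]
  [  -0.10     0.85    -0.35]
  [  -0.45    -0.25     0.75]
d = (I − A) x:
  d_M = (+0.80)·620 + (-0.45)·400 + (-0.15)·680 = 214.00
  d_L = (-0.10)·620 + (+0.85)·400 + (-0.35)·680 = 40.00
  d_S = (-0.45)·620 + (-0.25)·400 + (+0.75)·680 = 131.00

d_M = 214.00, d_L = 40.00, d_S = 131.00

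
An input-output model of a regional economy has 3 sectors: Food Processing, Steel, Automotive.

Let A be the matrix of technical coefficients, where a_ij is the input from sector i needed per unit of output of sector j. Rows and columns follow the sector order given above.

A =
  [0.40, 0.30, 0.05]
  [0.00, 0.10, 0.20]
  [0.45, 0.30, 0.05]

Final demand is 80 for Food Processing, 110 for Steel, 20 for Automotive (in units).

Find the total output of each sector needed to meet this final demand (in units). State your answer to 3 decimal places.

x_F = 229.668, x_S = 162.478, x_A = 181.152

I − A =
  [   0.60    -0.30    -0.05]
  [   0.00     0.90    -0.20]
  [  -0.45    -0.30     0.95]
Cofactors of I−A, C_ij = (−1)^(i+j)·(minor ij) (rows/columns in the sector order above):
  C_11 = (0.90)(0.95) − (-0.20)(-0.30) = 0.7950
  C_12 = −[(0.00)(0.95) − (-0.20)(-0.45)] = 0.0900
  C_13 = (0.00)(-0.30) − (0.90)(-0.45) = 0.4050
  C_21 = −[(-0.30)(0.95) − (-0.05)(-0.30)] = 0.3000
  C_22 = (0.60)(0.95) − (-0.05)(-0.45) = 0.5475
  C_23 = −[(0.60)(-0.30) − (-0.30)(-0.45)] = 0.3150
  C_31 = (-0.30)(-0.20) − (-0.05)(0.90) = 0.1050
  C_32 = −[(0.60)(-0.20) − (-0.05)(0.00)] = 0.1200
  C_33 = (0.60)(0.90) − (-0.30)(0.00) = 0.5400
det(I−A) = Σ_j (I−A)_1j·C_1j = (0.60)(0.7950) + (-0.30)(0.0900) + (-0.05)(0.4050) = 0.42975
adj(I−A) = Cᵀ =
  [ 0.7950   0.3000   0.1050]
  [ 0.0900   0.5475   0.1200]
  [ 0.4050   0.3150   0.5400]
(I − A)⁻¹ = adj(I−A) / det(I−A) ≈
  [   1.8499     0.6981     0.2443]
  [   0.2094     1.2740     0.2792]
  [   0.9424     0.7330     1.2565]
x = (I − A)⁻¹ d = adj(I−A)·d / det(I−A), with det(I−A) = 0.42975:
  x_F = (0.7950·80 + 0.3000·110 + 0.1050·20) / 0.42975 = 98.70 / 0.42975 ≈ 229.668
  x_S = (0.0900·80 + 0.5475·110 + 0.1200·20) / 0.42975 = 69.825 / 0.42975 ≈ 162.478
  x_A = (0.4050·80 + 0.3150·110 + 0.5400·20) / 0.42975 = 77.85 / 0.42975 ≈ 181.152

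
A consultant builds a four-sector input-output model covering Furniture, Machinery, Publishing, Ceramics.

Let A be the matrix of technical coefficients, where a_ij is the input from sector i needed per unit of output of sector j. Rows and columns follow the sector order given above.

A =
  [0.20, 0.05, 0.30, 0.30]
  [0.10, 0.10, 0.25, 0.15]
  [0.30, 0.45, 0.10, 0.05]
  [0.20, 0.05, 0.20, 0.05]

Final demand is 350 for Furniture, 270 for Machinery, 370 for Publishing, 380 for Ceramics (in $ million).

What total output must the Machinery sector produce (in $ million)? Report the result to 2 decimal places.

x_2 = 1055.29

I − A =
  [   0.80    -0.05    -0.30    -0.30]
  [  -0.10     0.90    -0.25    -0.15]
  [  -0.30    -0.45     0.90    -0.05]
  [  -0.20    -0.05    -0.20     0.95]
Compute the cofactors C_ij = (−1)^(i+j)·(3×3 minor ij) of I−A; the adjugate is their transpose:
adj(I−A) = Cᵀ =
  [ 0.632750   0.211750   0.325375   0.250375]
  [ 0.194250   0.515500   0.242500   0.155500]
  [ 0.319750   0.336250   0.616250   0.186500]
  [ 0.210750   0.142500   0.211000   0.455250]
det(I−A) = Σ_j (I−A)_1j·C_1j = (0.80)(0.632750) + (-0.05)(0.194250) + (-0.30)(0.319750) + (-0.30)(0.210750) = 0.3373375
(I − A)⁻¹ = adj(I−A) / det(I−A) ≈
  [   1.8757     0.6277     0.9645     0.7422]
  [   0.5758     1.5281     0.7189     0.4610]
  [   0.9479     0.9968     1.8268     0.5529]
  [   0.6247     0.4224     0.6255     1.3495]
x = (I − A)⁻¹ d = adj(I−A)·d / det(I−A), with det(I−A) = 0.3373375:
  x_1 = (0.632750·350 + 0.211750·270 + 0.325375·370 + 0.250375·380) / 0.3373375 = 494.16625 / 0.3373375 ≈ 1464.90
  x_2 = (0.194250·350 + 0.515500·270 + 0.242500·370 + 0.155500·380) / 0.3373375 = 355.9875 / 0.3373375 ≈ 1055.29
  x_3 = (0.319750·350 + 0.336250·270 + 0.616250·370 + 0.186500·380) / 0.3373375 = 501.5825 / 0.3373375 ≈ 1486.89
  x_4 = (0.210750·350 + 0.142500·270 + 0.211000·370 + 0.455250·380) / 0.3373375 = 363.3025 / 0.3373375 ≈ 1076.97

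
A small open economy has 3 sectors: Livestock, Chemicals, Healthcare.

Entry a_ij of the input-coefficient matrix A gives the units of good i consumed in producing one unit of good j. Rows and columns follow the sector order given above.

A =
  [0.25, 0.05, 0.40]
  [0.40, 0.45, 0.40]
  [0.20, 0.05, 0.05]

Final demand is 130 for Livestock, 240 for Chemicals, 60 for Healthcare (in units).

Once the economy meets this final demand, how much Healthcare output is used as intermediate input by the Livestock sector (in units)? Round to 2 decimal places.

I − A =
  [   0.75    -0.05    -0.40]
  [  -0.40     0.55    -0.40]
  [  -0.20    -0.05     0.95]
Cofactors of I−A, C_ij = (−1)^(i+j)·(minor ij) (rows/columns in the sector order above):
  C_11 = (0.55)(0.95) − (-0.40)(-0.05) = 0.5025
  C_12 = −[(-0.40)(0.95) − (-0.40)(-0.20)] = 0.4600
  C_13 = (-0.40)(-0.05) − (0.55)(-0.20) = 0.1300
  C_21 = −[(-0.05)(0.95) − (-0.40)(-0.05)] = 0.0675
  C_22 = (0.75)(0.95) − (-0.40)(-0.20) = 0.6325
  C_23 = −[(0.75)(-0.05) − (-0.05)(-0.20)] = 0.0475
  C_31 = (-0.05)(-0.40) − (-0.40)(0.55) = 0.2400
  C_32 = −[(0.75)(-0.40) − (-0.40)(-0.40)] = 0.4600
  C_33 = (0.75)(0.55) − (-0.05)(-0.40) = 0.3925
det(I−A) = Σ_j (I−A)_1j·C_1j = (0.75)(0.5025) + (-0.05)(0.4600) + (-0.40)(0.1300) = 0.301875
adj(I−A) = Cᵀ =
  [ 0.5025   0.0675   0.2400]
  [ 0.4600   0.6325   0.4600]
  [ 0.1300   0.0475   0.3925]
(I − A)⁻¹ = adj(I−A) / det(I−A) ≈
  [   1.6646     0.2236     0.7950]
  [   1.5238     2.0952     1.5238]
  [   0.4306     0.1573     1.3002]
First solve x = (I − A)⁻¹ d = adj(I−A)·d / det(I−A); in particular x_L = (0.5025·130 + 0.0675·240 + 0.2400·60) / 0.301875 = 95.925 / 0.301875 ≈ 317.7640.
Intermediate flow from H to L: z_HL = a_HL · x_L = 0.20 × 95.925 / 0.301875 = 19.185 / 0.301875 ≈ 63.55.

z_HL = 63.55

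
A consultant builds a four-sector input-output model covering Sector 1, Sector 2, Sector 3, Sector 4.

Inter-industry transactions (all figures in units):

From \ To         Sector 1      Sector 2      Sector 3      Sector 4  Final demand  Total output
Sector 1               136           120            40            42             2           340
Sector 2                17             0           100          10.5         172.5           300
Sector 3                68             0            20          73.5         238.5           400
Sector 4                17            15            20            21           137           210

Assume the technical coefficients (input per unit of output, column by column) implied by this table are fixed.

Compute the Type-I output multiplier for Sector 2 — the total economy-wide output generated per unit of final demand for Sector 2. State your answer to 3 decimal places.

m_2 = 2.239

Technical coefficients a_ij = z_ij / X_j:
  a_11 = 136/340 = 0.40, a_21 = 17/340 = 0.05, a_31 = 68/340 = 0.20, a_41 = 17/340 = 0.05
  a_12 = 120/300 = 0.40, a_22 = 0/300 = 0.00, a_32 = 0/300 = 0.00, a_42 = 15/300 = 0.05
  a_13 = 40/400 = 0.10, a_23 = 100/400 = 0.25, a_33 = 20/400 = 0.05, a_43 = 20/400 = 0.05
  a_14 = 42/210 = 0.20, a_24 = 10.5/210 = 0.05, a_34 = 73.5/210 = 0.35, a_44 = 21/210 = 0.10
I − A =
  [   0.60    -0.40    -0.10    -0.20]
  [  -0.05     1.00    -0.25    -0.05]
  [  -0.20     0.00     0.95    -0.35]
  [  -0.05    -0.05    -0.05     0.90]
Compute the cofactors C_ij = (−1)^(i+j)·(3×3 minor ij) of I−A; the adjugate is their transpose:
adj(I−A) = Cᵀ =
  [ 0.830750   0.346250   0.193250   0.279000]
  [ 0.094125   0.471250   0.139250   0.101250]
  [ 0.197875   0.091500   0.509000   0.247000]
  [ 0.062375   0.050500   0.046750   0.511000]
det(I−A) = Σ_j (I−A)_1j·C_1j = (0.60)(0.830750) + (-0.40)(0.094125) + (-0.10)(0.197875) + (-0.20)(0.062375) = 0.4285375
(I − A)⁻¹ = adj(I−A) / det(I−A) ≈
  [   1.9386     0.8080     0.4510     0.6511]
  [   0.2196     1.0997     0.3249     0.2363]
  [   0.4617     0.2135     1.1878     0.5764]
  [   0.1456     0.1178     0.1091     1.1924]
The output multiplier for sector j is the column-j sum of the Leontief inverse (I − A)⁻¹ = adj(I−A) / det(I−A).
Column 2 of adj(I−A): (0.346250, 0.471250, 0.091500, 0.050500); det(I−A) = 0.4285375.
m_2 = (0.346250 + 0.471250 + 0.091500 + 0.050500) / 0.4285375 = 0.9595 / 0.4285375 ≈ 2.239.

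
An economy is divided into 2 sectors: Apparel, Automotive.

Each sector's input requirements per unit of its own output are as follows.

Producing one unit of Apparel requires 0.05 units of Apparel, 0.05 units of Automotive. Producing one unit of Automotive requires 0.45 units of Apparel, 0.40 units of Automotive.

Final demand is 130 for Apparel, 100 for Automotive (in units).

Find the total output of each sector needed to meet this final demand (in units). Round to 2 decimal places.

I − A =
  [   0.95    -0.45]
  [  -0.05     0.60]
det(I−A) = (0.95)(0.60) − (-0.45)(-0.05) = 0.5475
adj(I−A) = [[0.60, 0.45], [0.05, 0.95]]
(I − A)⁻¹ = adj(I−A) / det(I−A) ≈
  [   1.0959     0.8219]
  [   0.0913     1.7352]
x = (I − A)⁻¹ d = adj(I−A)·d / det(I−A), with det(I−A) = 0.5475:
  x_1 = (0.60·130 + 0.45·100) / 0.5475 = 123.00 / 0.5475 ≈ 224.66
  x_2 = (0.05·130 + 0.95·100) / 0.5475 = 101.50 / 0.5475 ≈ 185.39

x_1 = 224.66, x_2 = 185.39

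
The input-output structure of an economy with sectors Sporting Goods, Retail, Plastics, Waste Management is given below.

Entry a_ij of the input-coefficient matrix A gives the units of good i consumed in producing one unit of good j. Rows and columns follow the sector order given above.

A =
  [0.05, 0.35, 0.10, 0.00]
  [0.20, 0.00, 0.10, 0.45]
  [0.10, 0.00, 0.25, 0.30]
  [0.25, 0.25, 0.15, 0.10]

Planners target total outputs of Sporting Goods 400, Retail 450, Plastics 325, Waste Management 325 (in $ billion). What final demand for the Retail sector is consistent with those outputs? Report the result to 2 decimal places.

I − A =
  [   0.95    -0.35    -0.10     0.00]
  [  -0.20     1.00    -0.10    -0.45]
  [  -0.10     0.00     0.75    -0.30]
  [  -0.25    -0.25    -0.15     0.90]
d = (I − A) x:
  d_1 = (+0.95)·400 + (-0.35)·450 + (-0.10)·325 + (+0.00)·325 = 190.00
  d_2 = (-0.20)·400 + (+1.00)·450 + (-0.10)·325 + (-0.45)·325 = 191.25
  d_3 = (-0.10)·400 + (+0.00)·450 + (+0.75)·325 + (-0.30)·325 = 106.25
  d_4 = (-0.25)·400 + (-0.25)·450 + (-0.15)·325 + (+0.90)·325 = 31.25

d_2 = 191.25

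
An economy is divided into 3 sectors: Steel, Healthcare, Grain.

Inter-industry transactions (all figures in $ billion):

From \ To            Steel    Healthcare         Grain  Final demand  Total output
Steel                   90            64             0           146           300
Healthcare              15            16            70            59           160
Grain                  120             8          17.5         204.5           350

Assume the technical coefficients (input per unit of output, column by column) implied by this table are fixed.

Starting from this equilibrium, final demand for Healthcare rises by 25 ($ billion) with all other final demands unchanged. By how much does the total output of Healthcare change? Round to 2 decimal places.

Technical coefficients a_ij = z_ij / X_j:
  a_11 = 90/300 = 0.30, a_21 = 15/300 = 0.05, a_31 = 120/300 = 0.40
  a_12 = 64/160 = 0.40, a_22 = 16/160 = 0.10, a_32 = 8/160 = 0.05
  a_13 = 0/350 = 0.00, a_23 = 70/350 = 0.20, a_33 = 17.5/350 = 0.05
I − A =
  [   0.70    -0.40     0.00]
  [  -0.05     0.90    -0.20]
  [  -0.40    -0.05     0.95]
Cofactors of I−A, C_ij = (−1)^(i+j)·(minor ij) (rows/columns in the sector order above):
  C_11 = (0.90)(0.95) − (-0.20)(-0.05) = 0.8450
  C_12 = −[(-0.05)(0.95) − (-0.20)(-0.40)] = 0.1275
  C_13 = (-0.05)(-0.05) − (0.90)(-0.40) = 0.3625
  C_21 = −[(-0.40)(0.95) − (0.00)(-0.05)] = 0.3800
  C_22 = (0.70)(0.95) − (0.00)(-0.40) = 0.6650
  C_23 = −[(0.70)(-0.05) − (-0.40)(-0.40)] = 0.1950
  C_31 = (-0.40)(-0.20) − (0.00)(0.90) = 0.0800
  C_32 = −[(0.70)(-0.20) − (0.00)(-0.05)] = 0.1400
  C_33 = (0.70)(0.90) − (-0.40)(-0.05) = 0.6100
det(I−A) = Σ_j (I−A)_1j·C_1j = (0.70)(0.8450) + (-0.40)(0.1275) + (0.00)(0.3625) = 0.5405
adj(I−A) = Cᵀ =
  [ 0.8450   0.3800   0.0800]
  [ 0.1275   0.6650   0.1400]
  [ 0.3625   0.1950   0.6100]
(I − A)⁻¹ = adj(I−A) / det(I−A) ≈
  [   1.5634     0.7031     0.1480]
  [   0.2359     1.2303     0.2590]
  [   0.6707     0.3608     1.1286]
Δx = (I − A)⁻¹ Δd with Δd having +25 in the Healthcare component and 0 elsewhere.
So Δx_2 = L_22 · (+25), where L_22 = adj(I−A)_22 / det(I−A) = 0.6650 / 0.5405.
Δx_2 = 0.6650 × (+25) / 0.5405 = 16.625 / 0.5405 ≈ 30.76.

Δx_2 = 30.76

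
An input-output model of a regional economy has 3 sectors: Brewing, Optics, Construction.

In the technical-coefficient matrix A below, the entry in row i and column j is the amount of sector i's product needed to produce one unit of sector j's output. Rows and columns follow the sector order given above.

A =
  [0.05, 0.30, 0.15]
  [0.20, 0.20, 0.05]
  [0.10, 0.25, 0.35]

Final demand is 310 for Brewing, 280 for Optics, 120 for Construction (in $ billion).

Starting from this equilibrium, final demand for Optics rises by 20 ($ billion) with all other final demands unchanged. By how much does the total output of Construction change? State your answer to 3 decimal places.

I − A =
  [   0.95    -0.30    -0.15]
  [  -0.20     0.80    -0.05]
  [  -0.10    -0.25     0.65]
Cofactors of I−A, C_ij = (−1)^(i+j)·(minor ij) (rows/columns in the sector order above):
  C_11 = (0.80)(0.65) − (-0.05)(-0.25) = 0.5075
  C_12 = −[(-0.20)(0.65) − (-0.05)(-0.10)] = 0.1350
  C_13 = (-0.20)(-0.25) − (0.80)(-0.10) = 0.1300
  C_21 = −[(-0.30)(0.65) − (-0.15)(-0.25)] = 0.2325
  C_22 = (0.95)(0.65) − (-0.15)(-0.10) = 0.6025
  C_23 = −[(0.95)(-0.25) − (-0.30)(-0.10)] = 0.2675
  C_31 = (-0.30)(-0.05) − (-0.15)(0.80) = 0.1350
  C_32 = −[(0.95)(-0.05) − (-0.15)(-0.20)] = 0.0775
  C_33 = (0.95)(0.80) − (-0.30)(-0.20) = 0.7000
det(I−A) = Σ_j (I−A)_1j·C_1j = (0.95)(0.5075) + (-0.30)(0.1350) + (-0.15)(0.1300) = 0.422125
adj(I−A) = Cᵀ =
  [ 0.5075   0.2325   0.1350]
  [ 0.1350   0.6025   0.0775]
  [ 0.1300   0.2675   0.7000]
(I − A)⁻¹ = adj(I−A) / det(I−A) ≈
  [   1.2023     0.5508     0.3198]
  [   0.3198     1.4273     0.1836]
  [   0.3080     0.6337     1.6583]
Δx = (I − A)⁻¹ Δd with Δd having +20 in the Optics component and 0 elsewhere.
So Δx_C = L_CO · (+20), where L_CO = adj(I−A)_CO / det(I−A) = 0.2675 / 0.422125.
Δx_C = 0.2675 × (+20) / 0.422125 = 5.35 / 0.422125 ≈ 12.674.

Δx_C = 12.674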